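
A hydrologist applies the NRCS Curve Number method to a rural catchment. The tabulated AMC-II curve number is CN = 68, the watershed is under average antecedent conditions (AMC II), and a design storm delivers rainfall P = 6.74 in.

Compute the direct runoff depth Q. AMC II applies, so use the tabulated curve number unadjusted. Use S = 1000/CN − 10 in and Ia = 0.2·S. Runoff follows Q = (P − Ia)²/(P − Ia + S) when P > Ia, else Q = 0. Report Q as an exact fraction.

AMC II — tabulated CN = 68 applies directly.
Max retention: S = 1000/68 − 10 = 80/17 in (≈ 4.706 in)
Initial abstraction Ia = S/5 = (80/17)/5 = 16/17 ≈ 0.941 in
Since P=6.740 > Ia=0.941: effective rainfall P−Ia = 4929/850 in
Q: (4929/850)² ÷ (8929/850) = 24295041/7589650 in (≈ 3.201 in)

Q = 24295041/7589650 in ≈ 3.201 in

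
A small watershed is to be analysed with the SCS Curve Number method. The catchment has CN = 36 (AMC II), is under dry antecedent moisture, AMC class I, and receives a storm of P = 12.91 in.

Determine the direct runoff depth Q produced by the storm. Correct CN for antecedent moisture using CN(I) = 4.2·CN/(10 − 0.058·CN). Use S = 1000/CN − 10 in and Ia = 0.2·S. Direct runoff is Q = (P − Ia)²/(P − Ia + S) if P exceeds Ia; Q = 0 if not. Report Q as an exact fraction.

Adjust CN=36 to AMC I: 4.2·36/(10 − 0.058·36) → (756/5) ÷ (989/125) = 18900/989 ≈ 19.110
Retention S: 1000/CN − 10 with CN=19.110 → S = 8000/189 ≈ 42.328 in
Initial abstraction Ia = S/5 = (8000/189)/5 = 1600/189 ≈ 8.466 in
Since P=12.910 > Ia=8.466: effective rainfall P−Ia = 83999/18900 in
Q = (83999/18900)²/((83999/18900) + 8000/189) = (7055832001/357210000)/(883999/18900) = 7055832001/16707581100 in ≈ 0.422 in

Q = 7055832001/16707581100 in ≈ 0.422 in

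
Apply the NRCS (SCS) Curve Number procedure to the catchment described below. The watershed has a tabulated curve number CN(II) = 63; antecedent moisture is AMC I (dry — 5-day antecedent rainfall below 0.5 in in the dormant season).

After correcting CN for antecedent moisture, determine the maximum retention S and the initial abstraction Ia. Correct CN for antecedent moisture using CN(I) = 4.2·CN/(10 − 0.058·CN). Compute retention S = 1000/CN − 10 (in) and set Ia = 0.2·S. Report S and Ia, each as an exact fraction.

Adjust CN=63 to AMC I: 4.2·63/(10 − 0.058·63) → (1323/5) ÷ (3173/500) = 132300/3173 ≈ 41.696
S = 1000/(132300/3173) − 10 = 18500/1323 in ≈ 13.983 in
Ia = 0.2·(18500/1323) = 3700/1323 in ≈ 2.797 in

S = 18500/1323 in ≈ 13.983 in; Ia = 3700/1323 in ≈ 2.797 in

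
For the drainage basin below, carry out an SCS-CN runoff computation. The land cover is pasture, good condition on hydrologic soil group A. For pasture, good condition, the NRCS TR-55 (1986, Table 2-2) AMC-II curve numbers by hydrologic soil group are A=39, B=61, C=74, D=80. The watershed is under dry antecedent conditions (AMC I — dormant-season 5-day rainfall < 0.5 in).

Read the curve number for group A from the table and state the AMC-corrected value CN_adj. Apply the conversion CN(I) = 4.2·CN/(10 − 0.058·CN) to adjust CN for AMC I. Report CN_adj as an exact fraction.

NRCS table: pasture, good condition, soil group A → CN(II) = 39
CN(I) from CN(II)=39: (4.2·39)/(10 − 0.058·39) = 81900/3869 ≈ 21.168

CN_adj = 81900/3869 ≈ 21.168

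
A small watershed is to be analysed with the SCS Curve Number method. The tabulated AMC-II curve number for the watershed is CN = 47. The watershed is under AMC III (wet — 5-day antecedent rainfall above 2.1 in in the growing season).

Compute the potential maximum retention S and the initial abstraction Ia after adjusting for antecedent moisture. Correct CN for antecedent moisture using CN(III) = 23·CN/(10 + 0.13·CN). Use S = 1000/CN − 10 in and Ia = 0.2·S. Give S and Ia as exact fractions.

Wet (AMC III): CN(III) = 23·47/(10 + 0.13·47) = 1081/(1611/100) = 108100/1611 ≈ 67.101
Retention S: 1000/CN − 10 with CN=67.101 → S = 5300/1081 ≈ 4.903 in
Ia = 0.2·(5300/1081) = 1060/1081 in ≈ 0.981 in

S = 5300/1081 in ≈ 4.903 in; Ia = 1060/1081 in ≈ 0.981 in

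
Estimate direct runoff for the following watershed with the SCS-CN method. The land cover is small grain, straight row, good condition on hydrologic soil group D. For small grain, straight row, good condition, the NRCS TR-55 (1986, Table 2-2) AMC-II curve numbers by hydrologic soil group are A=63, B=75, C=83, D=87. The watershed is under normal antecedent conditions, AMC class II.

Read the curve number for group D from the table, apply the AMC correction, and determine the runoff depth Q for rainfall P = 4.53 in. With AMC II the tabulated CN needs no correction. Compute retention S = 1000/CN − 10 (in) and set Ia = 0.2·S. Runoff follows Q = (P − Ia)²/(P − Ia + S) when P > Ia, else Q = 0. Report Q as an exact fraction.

Q = 1355049721/433355700 in ≈ 3.127 in

NRCS table: small grain, straight row, good condition, soil group D → CN(II) = 87
CN(II) = 87; AMC II needs no correction.
S = 1000/87 − 10 = 130/87 in ≈ 1.494 in
Initial abstraction Ia = S/5 = (130/87)/5 = 26/87 ≈ 0.299 in
Excess rainfall: 4.530 − 0.299 = 4.231 in; P > Ia so Q > 0
Runoff Q = (P−Ia)²/(P−Ia+S) = (4.231)²/(4.231+1.494) = 1355049721/433355700 ≈ 3.127 in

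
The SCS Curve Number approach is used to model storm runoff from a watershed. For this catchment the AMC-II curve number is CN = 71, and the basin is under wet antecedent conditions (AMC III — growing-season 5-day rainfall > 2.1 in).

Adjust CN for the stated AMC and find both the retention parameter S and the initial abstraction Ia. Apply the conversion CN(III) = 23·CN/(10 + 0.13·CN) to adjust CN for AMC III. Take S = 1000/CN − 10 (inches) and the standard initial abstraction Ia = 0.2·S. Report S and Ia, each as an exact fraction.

S = 2900/1633 in ≈ 1.776 in; Ia = 580/1633 in ≈ 0.355 in

Adjust CN=71 to AMC III: 23·71/(10 + 0.13·71) → 1633 ÷ (1923/100) = 163300/1923 ≈ 84.919
S = 1000/(163300/1923) − 10 = 2900/1633 in ≈ 1.776 in
Initial abstraction Ia = S/5 = (2900/1633)/5 = 580/1633 ≈ 0.355 in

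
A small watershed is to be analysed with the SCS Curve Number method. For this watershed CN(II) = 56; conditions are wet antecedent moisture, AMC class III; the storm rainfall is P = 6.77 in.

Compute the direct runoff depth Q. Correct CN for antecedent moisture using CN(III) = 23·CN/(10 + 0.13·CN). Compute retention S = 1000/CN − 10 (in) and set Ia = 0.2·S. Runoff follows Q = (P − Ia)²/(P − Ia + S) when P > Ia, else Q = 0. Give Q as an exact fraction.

CN(III) from CN(II)=56: (23·56)/(10 + 0.13·56) = 4025/54 ≈ 74.537
S = 1000/(4025/54) − 10 = 550/161 in ≈ 3.416 in
Ia = 0.2S: 0.2·3.416 = 0.683 in (exactly 110/161)
Since P=6.770 > Ia=0.683: effective rainfall P−Ia = 97997/16100 in
Runoff Q = (P−Ia)²/(P−Ia+S) = (6.087)²/(6.087+3.416) = 9603412009/2463251700 ≈ 3.899 in

Q = 9603412009/2463251700 in ≈ 3.899 in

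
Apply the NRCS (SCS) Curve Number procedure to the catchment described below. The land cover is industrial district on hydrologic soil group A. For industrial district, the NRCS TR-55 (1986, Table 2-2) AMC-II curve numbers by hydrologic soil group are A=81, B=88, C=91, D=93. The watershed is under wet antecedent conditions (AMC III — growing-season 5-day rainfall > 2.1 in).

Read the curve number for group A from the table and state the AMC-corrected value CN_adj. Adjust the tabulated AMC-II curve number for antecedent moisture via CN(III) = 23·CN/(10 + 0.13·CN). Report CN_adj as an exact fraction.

NRCS table: industrial district, soil group A → CN(II) = 81
CN(III) from CN(II)=81: (23·81)/(10 + 0.13·81) = 186300/2053 ≈ 90.745

CN_adj = 186300/2053 ≈ 90.745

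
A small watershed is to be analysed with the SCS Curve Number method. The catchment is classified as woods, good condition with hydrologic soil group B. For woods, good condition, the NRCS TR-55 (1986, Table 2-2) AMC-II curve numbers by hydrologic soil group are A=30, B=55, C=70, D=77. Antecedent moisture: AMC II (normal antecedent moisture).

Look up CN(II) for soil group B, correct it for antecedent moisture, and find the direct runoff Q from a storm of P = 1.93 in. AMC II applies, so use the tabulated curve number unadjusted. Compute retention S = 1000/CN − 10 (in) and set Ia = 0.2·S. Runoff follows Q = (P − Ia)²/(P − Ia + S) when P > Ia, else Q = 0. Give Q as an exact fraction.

Q = 104329/10255300 in ≈ 0.010 in

NRCS table: woods, good condition, soil group B → CN(II) = 55
CN(II) = 55; AMC II needs no correction.
Max retention: S = 1000/55 − 10 = 90/11 in (≈ 8.182 in)
Ia = 0.2S: 0.2·8.182 = 1.636 in (exactly 18/11)
Excess rainfall: 1.930 − 1.636 = 0.294 in; P > Ia so Q > 0
Runoff Q = (P−Ia)²/(P−Ia+S) = (0.294)²/(0.294+8.182) = 104329/10255300 ≈ 0.010 in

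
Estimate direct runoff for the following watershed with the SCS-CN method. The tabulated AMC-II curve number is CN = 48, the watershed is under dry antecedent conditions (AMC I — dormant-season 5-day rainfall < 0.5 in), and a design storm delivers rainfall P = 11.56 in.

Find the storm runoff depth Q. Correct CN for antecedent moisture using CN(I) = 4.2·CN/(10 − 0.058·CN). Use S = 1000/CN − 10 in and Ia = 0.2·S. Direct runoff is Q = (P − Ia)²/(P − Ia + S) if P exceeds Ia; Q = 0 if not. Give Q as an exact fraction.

Q = 101646724/79863525 in ≈ 1.273 in

Adjust CN=48 to AMC I: 4.2·48/(10 − 0.058·48) → (1008/5) ÷ (902/125) = 12600/451 ≈ 27.938
S = 1000/(12600/451) − 10 = 1625/63 in ≈ 25.794 in
Initial abstraction Ia = S/5 = (1625/63)/5 = 325/63 ≈ 5.159 in
Excess rainfall: 11.560 − 5.159 = 6.401 in; P > Ia so Q > 0
Runoff Q = (P−Ia)²/(P−Ia+S) = (6.401)²/(6.401+25.794) = 101646724/79863525 ≈ 1.273 in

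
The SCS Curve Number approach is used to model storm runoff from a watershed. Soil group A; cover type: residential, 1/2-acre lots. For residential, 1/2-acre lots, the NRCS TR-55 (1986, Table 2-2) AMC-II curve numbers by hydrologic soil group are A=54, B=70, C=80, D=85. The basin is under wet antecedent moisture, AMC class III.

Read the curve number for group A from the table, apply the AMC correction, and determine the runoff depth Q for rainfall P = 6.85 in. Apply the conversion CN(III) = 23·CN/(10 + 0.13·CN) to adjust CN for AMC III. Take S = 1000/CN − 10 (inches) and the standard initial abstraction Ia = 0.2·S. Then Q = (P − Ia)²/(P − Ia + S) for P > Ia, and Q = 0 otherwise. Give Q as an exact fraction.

Q = 10883401/2861460 in ≈ 3.803 in

NRCS table: residential, 1/2-acre lots, soil group A → CN(II) = 54
Adjust CN=54 to AMC III: 23·54/(10 + 0.13·54) → 1242 ÷ (851/50) = 2700/37 ≈ 72.973
Retention S: 1000/CN − 10 with CN=72.973 → S = 100/27 ≈ 3.704 in
Ia = 0.2·(100/27) = 20/27 in ≈ 0.741 in
Excess rainfall: 6.850 − 0.741 = 6.109 in; P > Ia so Q > 0
Runoff Q = (P−Ia)²/(P−Ia+S) = (6.109)²/(6.109+3.704) = 10883401/2861460 ≈ 3.803 in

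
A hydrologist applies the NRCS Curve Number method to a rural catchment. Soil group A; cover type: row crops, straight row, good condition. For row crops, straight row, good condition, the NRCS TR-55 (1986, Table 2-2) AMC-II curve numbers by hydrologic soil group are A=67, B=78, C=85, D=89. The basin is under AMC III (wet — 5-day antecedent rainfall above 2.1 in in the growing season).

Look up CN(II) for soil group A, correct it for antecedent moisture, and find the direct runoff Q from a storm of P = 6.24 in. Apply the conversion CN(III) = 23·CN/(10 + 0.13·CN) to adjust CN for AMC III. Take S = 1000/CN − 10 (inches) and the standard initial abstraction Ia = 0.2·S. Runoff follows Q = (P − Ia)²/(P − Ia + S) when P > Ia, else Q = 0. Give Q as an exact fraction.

Q = 1392483856/327886275 in ≈ 4.247 in

NRCS table: row crops, straight row, good condition, soil group A → CN(II) = 67
CN(III) from CN(II)=67: (23·67)/(10 + 0.13·67) = 154100/1871 ≈ 82.362
S = 1000/(154100/1871) − 10 = 3300/1541 in ≈ 2.141 in
Ia = 0.2S: 0.2·2.141 = 0.428 in (exactly 660/1541)
Excess rainfall: 6.240 − 0.428 = 5.812 in; P > Ia so Q > 0
Runoff Q = (P−Ia)²/(P−Ia+S) = (5.812)²/(5.812+2.141) = 1392483856/327886275 ≈ 4.247 in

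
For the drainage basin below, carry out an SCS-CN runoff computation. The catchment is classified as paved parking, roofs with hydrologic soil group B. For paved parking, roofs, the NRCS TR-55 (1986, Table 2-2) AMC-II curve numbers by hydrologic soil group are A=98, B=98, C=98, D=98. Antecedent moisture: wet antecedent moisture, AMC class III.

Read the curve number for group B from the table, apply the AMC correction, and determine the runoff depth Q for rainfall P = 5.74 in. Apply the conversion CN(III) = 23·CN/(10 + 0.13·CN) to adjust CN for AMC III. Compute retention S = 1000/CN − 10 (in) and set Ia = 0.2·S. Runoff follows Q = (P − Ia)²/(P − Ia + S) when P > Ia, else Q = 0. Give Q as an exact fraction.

Q = 103973357601/18451751150 in ≈ 5.635 in

NRCS table: paved parking, roofs, soil group B → CN(II) = 98
Wet (AMC III): CN(III) = 23·98/(10 + 0.13·98) = 2254/(1137/50) = 112700/1137 ≈ 99.120
Max retention: S = 1000/(112700/1137) − 10 = 100/1127 in (≈ 0.089 in)
Initial abstraction Ia = S/5 = (100/1127)/5 = 20/1127 ≈ 0.018 in
P − Ia = 5.740 − 0.018 = 322449/56350 ≈ 5.722 in (> 0, runoff occurs)
Runoff Q = (P−Ia)²/(P−Ia+S) = (5.722)²/(5.722+0.089) = 103973357601/18451751150 ≈ 5.635 in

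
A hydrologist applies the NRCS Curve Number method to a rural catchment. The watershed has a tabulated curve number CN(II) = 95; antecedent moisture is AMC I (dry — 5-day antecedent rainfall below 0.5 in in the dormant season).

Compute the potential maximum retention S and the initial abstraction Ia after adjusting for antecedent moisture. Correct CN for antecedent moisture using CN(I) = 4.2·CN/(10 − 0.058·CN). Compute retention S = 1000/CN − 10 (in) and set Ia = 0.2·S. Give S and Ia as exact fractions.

Dry (AMC I): CN(I) = 4.2·95/(10 − 0.058·95) = 399/(449/100) = 39900/449 ≈ 88.864
Retention S: 1000/CN − 10 with CN=88.864 → S = 500/399 ≈ 1.253 in
Ia = 0.2·(500/399) = 100/399 in ≈ 0.251 in

S = 500/399 in ≈ 1.253 in; Ia = 100/399 in ≈ 0.251 in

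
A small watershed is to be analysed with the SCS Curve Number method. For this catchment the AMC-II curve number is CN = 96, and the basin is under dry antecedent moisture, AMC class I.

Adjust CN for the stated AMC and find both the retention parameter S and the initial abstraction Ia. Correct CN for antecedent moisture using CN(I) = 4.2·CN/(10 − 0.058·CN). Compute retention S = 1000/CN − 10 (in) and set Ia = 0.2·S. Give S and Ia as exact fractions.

Adjust CN=96 to AMC I: 4.2·96/(10 − 0.058·96) → (2016/5) ÷ (554/125) = 25200/277 ≈ 90.975
S = 1000/(25200/277) − 10 = 125/126 in ≈ 0.992 in
Ia = 0.2·(125/126) = 25/126 in ≈ 0.198 in

S = 125/126 in ≈ 0.992 in; Ia = 25/126 in ≈ 0.198 in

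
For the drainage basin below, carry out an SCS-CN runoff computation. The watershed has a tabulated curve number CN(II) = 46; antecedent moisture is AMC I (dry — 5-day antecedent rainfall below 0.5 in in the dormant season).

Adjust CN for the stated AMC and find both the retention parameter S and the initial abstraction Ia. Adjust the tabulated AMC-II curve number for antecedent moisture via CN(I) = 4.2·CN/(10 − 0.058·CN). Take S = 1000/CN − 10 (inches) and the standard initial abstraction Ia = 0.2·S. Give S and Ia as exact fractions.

S = 4500/161 in ≈ 27.950 in; Ia = 900/161 in ≈ 5.590 in

CN(I) from CN(II)=46: (4.2·46)/(10 − 0.058·46) = 16100/611 ≈ 26.350
Retention S: 1000/CN − 10 with CN=26.350 → S = 4500/161 ≈ 27.950 in
Initial abstraction Ia = S/5 = (4500/161)/5 = 900/161 ≈ 5.590 in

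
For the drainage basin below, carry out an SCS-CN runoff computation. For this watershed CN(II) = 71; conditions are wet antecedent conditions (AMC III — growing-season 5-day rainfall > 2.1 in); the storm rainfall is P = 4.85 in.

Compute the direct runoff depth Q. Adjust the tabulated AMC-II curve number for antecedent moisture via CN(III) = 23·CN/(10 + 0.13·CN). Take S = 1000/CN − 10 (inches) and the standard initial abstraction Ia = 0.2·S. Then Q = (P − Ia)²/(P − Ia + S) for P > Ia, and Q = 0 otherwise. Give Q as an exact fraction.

Adjust CN=71 to AMC III: 23·71/(10 + 0.13·71) → 1633 ÷ (1923/100) = 163300/1923 ≈ 84.919
Max retention: S = 1000/(163300/1923) − 10 = 2900/1633 in (≈ 1.776 in)
Ia = 0.2·(2900/1633) = 580/1633 in ≈ 0.355 in
P − Ia = 4.850 − 0.355 = 146801/32660 ≈ 4.495 in (> 0, runoff occurs)
Q = (146801/32660)²/((146801/32660) + 2900/1633) = (21550533601/1066675600)/(204801/32660) = 21550533601/6688800660 in ≈ 3.222 in

Q = 21550533601/6688800660 in ≈ 3.222 in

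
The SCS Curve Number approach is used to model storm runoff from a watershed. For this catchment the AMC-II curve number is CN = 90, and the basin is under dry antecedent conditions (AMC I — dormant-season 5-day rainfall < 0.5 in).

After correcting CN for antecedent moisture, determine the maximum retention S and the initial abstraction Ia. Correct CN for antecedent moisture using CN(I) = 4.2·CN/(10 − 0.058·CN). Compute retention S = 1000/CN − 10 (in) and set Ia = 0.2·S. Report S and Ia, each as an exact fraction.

Adjust CN=90 to AMC I: 4.2·90/(10 − 0.058·90) → 378 ÷ (239/50) = 18900/239 ≈ 79.079
Max retention: S = 1000/(18900/239) − 10 = 500/189 in (≈ 2.646 in)
Ia = 0.2·(500/189) = 100/189 in ≈ 0.529 in

S = 500/189 in ≈ 2.646 in; Ia = 100/189 in ≈ 0.529 in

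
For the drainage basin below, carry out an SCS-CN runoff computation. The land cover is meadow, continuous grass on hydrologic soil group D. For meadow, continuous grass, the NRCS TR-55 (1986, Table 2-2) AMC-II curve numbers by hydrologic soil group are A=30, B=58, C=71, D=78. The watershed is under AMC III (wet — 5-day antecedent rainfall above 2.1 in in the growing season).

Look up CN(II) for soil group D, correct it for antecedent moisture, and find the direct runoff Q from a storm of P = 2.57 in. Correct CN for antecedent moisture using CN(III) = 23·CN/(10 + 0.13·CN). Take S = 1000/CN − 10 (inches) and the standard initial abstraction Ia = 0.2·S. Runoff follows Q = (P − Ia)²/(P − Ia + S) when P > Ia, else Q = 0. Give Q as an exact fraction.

Q = 43484343841/28572051300 in ≈ 1.522 in

NRCS table: meadow, continuous grass, soil group D → CN(II) = 78
Wet (AMC III): CN(III) = 23·78/(10 + 0.13·78) = 1794/(1007/50) = 89700/1007 ≈ 89.076
S = 1000/(89700/1007) − 10 = 1100/897 in ≈ 1.226 in
Ia = 0.2S: 0.2·1.226 = 0.245 in (exactly 220/897)
Since P=2.570 > Ia=0.245: effective rainfall P−Ia = 208529/89700 in
Runoff Q = (P−Ia)²/(P−Ia+S) = (2.325)²/(2.325+1.226) = 43484343841/28572051300 ≈ 1.522 in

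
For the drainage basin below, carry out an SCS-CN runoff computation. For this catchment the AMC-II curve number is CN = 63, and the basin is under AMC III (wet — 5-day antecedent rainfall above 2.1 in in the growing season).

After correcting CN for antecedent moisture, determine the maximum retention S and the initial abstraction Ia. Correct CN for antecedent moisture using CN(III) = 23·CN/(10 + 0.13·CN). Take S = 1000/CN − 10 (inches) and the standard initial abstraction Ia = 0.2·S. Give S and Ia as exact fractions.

Adjust CN=63 to AMC III: 23·63/(10 + 0.13·63) → 1449 ÷ (1819/100) = 144900/1819 ≈ 79.659
Max retention: S = 1000/(144900/1819) − 10 = 3700/1449 in (≈ 2.553 in)
Ia = 0.2S: 0.2·2.553 = 0.511 in (exactly 740/1449)

S = 3700/1449 in ≈ 2.553 in; Ia = 740/1449 in ≈ 0.511 in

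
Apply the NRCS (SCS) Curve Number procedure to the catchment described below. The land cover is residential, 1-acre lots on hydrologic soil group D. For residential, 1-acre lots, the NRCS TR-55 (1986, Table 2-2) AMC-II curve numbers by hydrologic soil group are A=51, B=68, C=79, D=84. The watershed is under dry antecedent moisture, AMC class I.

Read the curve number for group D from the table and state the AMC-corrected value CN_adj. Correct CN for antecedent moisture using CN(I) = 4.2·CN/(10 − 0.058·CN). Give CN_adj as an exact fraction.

CN_adj = 44100/641 ≈ 68.799

NRCS table: residential, 1-acre lots, soil group D → CN(II) = 84
Adjust CN=84 to AMC I: 4.2·84/(10 − 0.058·84) → (1764/5) ÷ (641/125) = 44100/641 ≈ 68.799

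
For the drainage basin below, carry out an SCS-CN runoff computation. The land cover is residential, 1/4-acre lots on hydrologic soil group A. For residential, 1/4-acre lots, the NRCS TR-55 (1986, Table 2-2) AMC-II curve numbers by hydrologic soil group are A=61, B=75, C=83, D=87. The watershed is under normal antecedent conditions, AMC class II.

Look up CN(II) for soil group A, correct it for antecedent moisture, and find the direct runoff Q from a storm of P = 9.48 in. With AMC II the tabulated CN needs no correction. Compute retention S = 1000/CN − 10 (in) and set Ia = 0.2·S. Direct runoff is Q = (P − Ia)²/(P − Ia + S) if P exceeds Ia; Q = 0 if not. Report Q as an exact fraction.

Q = 17380561/3771325 in ≈ 4.609 in

NRCS table: residential, 1/4-acre lots, soil group A → CN(II) = 61
AMC II — tabulated CN = 61 applies directly.
Retention S: 1000/CN − 10 with CN=61.000 → S = 390/61 ≈ 6.393 in
Ia = 0.2S: 0.2·6.393 = 1.279 in (exactly 78/61)
P − Ia = 9.480 − 1.279 = 12507/1525 ≈ 8.201 in (> 0, runoff occurs)
Q = (12507/1525)²/((12507/1525) + 390/61) = (156425049/2325625)/(22257/1525) = 17380561/3771325 in ≈ 4.609 in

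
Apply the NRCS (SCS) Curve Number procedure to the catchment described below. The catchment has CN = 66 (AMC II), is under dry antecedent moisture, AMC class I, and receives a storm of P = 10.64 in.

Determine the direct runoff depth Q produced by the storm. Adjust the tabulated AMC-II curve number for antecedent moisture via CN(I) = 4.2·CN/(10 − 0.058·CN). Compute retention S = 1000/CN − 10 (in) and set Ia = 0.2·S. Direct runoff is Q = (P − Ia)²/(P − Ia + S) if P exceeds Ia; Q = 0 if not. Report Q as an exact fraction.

CN(I) from CN(II)=66: (4.2·66)/(10 − 0.058·66) = 69300/1543 ≈ 44.913
Retention S: 1000/CN − 10 with CN=44.913 → S = 8500/693 ≈ 12.266 in
Ia = 0.2S: 0.2·12.266 = 2.453 in (exactly 1700/693)
P − Ia = 10.640 − 2.453 = 141838/17325 ≈ 8.187 in (> 0, runoff occurs)
Q: (141838/17325)² ÷ (354338/17325) = 10059009122/3069452925 in (≈ 3.277 in)

Q = 10059009122/3069452925 in ≈ 3.277 in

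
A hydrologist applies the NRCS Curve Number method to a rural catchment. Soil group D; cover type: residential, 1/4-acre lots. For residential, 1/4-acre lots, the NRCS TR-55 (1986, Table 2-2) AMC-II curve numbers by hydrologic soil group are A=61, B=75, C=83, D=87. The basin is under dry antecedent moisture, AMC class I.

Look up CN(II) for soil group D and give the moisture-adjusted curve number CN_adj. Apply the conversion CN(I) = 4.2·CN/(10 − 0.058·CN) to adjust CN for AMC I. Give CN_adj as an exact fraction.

CN_adj = 182700/2477 ≈ 73.759

NRCS table: residential, 1/4-acre lots, soil group D → CN(II) = 87
Dry (AMC I): CN(I) = 4.2·87/(10 − 0.058·87) = (1827/5)/(2477/500) = 182700/2477 ≈ 73.759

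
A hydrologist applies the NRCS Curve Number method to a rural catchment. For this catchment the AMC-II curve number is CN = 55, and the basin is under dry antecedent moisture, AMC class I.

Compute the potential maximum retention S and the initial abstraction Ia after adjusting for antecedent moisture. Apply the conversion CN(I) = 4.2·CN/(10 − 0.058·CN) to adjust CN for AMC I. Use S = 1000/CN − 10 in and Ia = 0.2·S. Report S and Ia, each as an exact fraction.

S = 1500/77 in ≈ 19.481 in; Ia = 300/77 in ≈ 3.896 in

Dry (AMC I): CN(I) = 4.2·55/(10 − 0.058·55) = 231/(681/100) = 7700/227 ≈ 33.921
Max retention: S = 1000/(7700/227) − 10 = 1500/77 in (≈ 19.481 in)
Initial abstraction Ia = S/5 = (1500/77)/5 = 300/77 ≈ 3.896 in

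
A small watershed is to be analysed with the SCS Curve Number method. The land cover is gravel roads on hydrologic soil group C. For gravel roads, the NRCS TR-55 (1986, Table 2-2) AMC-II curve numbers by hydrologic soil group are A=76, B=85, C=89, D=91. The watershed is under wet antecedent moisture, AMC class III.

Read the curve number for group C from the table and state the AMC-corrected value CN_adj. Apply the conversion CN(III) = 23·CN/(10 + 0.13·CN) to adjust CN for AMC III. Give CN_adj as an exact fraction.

NRCS table: gravel roads, soil group C → CN(II) = 89
Wet (AMC III): CN(III) = 23·89/(10 + 0.13·89) = 2047/(2157/100) = 204700/2157 ≈ 94.900

CN_adj = 204700/2157 ≈ 94.900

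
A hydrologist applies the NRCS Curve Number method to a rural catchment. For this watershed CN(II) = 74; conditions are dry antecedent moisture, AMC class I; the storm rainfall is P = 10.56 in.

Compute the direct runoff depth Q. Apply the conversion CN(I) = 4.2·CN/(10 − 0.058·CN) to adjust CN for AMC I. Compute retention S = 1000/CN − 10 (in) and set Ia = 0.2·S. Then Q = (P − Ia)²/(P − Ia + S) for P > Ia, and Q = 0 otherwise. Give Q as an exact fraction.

Dry (AMC I): CN(I) = 4.2·74/(10 − 0.058·74) = (1554/5)/(1427/250) = 77700/1427 ≈ 54.450
Retention S: 1000/CN − 10 with CN=54.450 → S = 6500/777 ≈ 8.366 in
Ia = 0.2S: 0.2·8.366 = 1.673 in (exactly 1300/777)
Since P=10.560 > Ia=1.673: effective rainfall P−Ia = 172628/19425 in
Q: (172628/19425)² ÷ (335128/19425) = 3725053298/813732675 in (≈ 4.578 in)

Q = 3725053298/813732675 in ≈ 4.578 in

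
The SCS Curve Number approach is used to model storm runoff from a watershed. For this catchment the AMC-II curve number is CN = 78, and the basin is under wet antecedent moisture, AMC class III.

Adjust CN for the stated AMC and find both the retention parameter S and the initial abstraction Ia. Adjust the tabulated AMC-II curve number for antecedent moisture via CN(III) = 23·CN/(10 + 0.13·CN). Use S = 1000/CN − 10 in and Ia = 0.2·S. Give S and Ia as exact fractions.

CN(III) from CN(II)=78: (23·78)/(10 + 0.13·78) = 89700/1007 ≈ 89.076
S = 1000/(89700/1007) − 10 = 1100/897 in ≈ 1.226 in
Ia = 0.2·(1100/897) = 220/897 in ≈ 0.245 in

S = 1100/897 in ≈ 1.226 in; Ia = 220/897 in ≈ 0.245 in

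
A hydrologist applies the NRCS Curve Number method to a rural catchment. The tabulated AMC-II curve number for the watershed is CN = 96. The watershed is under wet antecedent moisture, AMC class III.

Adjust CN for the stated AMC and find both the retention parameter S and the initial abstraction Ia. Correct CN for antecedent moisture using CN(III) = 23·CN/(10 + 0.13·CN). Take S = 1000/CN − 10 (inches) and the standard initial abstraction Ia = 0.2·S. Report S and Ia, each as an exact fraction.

S = 25/138 in ≈ 0.181 in; Ia = 5/138 in ≈ 0.036 in

Adjust CN=96 to AMC III: 23·96/(10 + 0.13·96) → 2208 ÷ (562/25) = 27600/281 ≈ 98.221
Retention S: 1000/CN − 10 with CN=98.221 → S = 25/138 ≈ 0.181 in
Ia = 0.2S: 0.2·0.181 = 0.036 in (exactly 5/138)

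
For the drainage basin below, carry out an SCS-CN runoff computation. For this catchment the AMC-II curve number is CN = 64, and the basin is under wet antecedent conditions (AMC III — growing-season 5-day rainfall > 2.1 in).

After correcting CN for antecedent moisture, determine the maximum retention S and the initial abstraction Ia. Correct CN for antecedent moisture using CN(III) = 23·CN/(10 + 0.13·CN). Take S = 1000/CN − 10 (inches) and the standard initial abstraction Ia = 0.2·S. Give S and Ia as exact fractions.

Adjust CN=64 to AMC III: 23·64/(10 + 0.13·64) → 1472 ÷ (458/25) = 18400/229 ≈ 80.349
Retention S: 1000/CN − 10 with CN=80.349 → S = 225/92 ≈ 2.446 in
Ia = 0.2·(225/92) = 45/92 in ≈ 0.489 in

S = 225/92 in ≈ 2.446 in; Ia = 45/92 in ≈ 0.489 in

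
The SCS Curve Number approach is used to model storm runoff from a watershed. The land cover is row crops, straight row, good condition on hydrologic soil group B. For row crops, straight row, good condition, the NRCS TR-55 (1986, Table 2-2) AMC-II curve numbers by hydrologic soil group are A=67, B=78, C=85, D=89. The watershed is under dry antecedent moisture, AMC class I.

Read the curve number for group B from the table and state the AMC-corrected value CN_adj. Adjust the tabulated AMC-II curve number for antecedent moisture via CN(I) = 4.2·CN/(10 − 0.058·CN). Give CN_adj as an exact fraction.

NRCS table: row crops, straight row, good condition, soil group B → CN(II) = 78
Dry (AMC I): CN(I) = 4.2·78/(10 − 0.058·78) = (1638/5)/(1369/250) = 81900/1369 ≈ 59.825

CN_adj = 81900/1369 ≈ 59.825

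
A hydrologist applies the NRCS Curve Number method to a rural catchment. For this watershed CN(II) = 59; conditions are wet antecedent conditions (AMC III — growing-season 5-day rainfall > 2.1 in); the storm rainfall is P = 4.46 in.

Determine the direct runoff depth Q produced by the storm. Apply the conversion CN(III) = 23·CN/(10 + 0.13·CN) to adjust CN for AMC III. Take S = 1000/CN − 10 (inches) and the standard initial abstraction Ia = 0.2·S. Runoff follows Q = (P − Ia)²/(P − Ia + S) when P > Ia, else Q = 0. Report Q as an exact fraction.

Adjust CN=59 to AMC III: 23·59/(10 + 0.13·59) → 1357 ÷ (1767/100) = 135700/1767 ≈ 76.797
Retention S: 1000/CN − 10 with CN=76.797 → S = 4100/1357 ≈ 3.021 in
Ia = 0.2S: 0.2·3.021 = 0.604 in (exactly 820/1357)
Excess rainfall: 4.460 − 0.604 = 3.856 in; P > Ia so Q > 0
Q: (261611/67850)² ÷ (466611/67850) = 68440315321/31659556350 in (≈ 2.162 in)

Q = 68440315321/31659556350 in ≈ 2.162 in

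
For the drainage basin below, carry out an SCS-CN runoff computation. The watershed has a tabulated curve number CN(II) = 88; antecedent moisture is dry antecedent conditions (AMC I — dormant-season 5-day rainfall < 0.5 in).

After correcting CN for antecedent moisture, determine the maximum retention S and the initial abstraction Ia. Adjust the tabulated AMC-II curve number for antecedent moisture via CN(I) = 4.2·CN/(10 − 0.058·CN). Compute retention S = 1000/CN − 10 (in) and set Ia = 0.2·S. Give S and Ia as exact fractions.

S = 250/77 in ≈ 3.247 in; Ia = 50/77 in ≈ 0.649 in

Dry (AMC I): CN(I) = 4.2·88/(10 − 0.058·88) = (1848/5)/(612/125) = 3850/51 ≈ 75.490
S = 1000/(3850/51) − 10 = 250/77 in ≈ 3.247 in
Ia = 0.2·(250/77) = 50/77 in ≈ 0.649 in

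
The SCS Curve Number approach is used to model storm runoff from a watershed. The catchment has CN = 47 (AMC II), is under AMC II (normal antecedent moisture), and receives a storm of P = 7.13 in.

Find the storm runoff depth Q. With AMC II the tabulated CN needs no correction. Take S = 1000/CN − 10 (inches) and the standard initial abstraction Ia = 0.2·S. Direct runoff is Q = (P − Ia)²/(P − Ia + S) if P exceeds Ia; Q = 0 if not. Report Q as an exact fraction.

Average conditions: CN = 47 (no AMC adjustment).
S = 1000/47 − 10 = 530/47 in ≈ 11.277 in
Ia = 0.2S: 0.2·11.277 = 2.255 in (exactly 106/47)
Since P=7.130 > Ia=2.255: effective rainfall P−Ia = 22911/4700 in
Q = (22911/4700)²/((22911/4700) + 530/47) = (524913921/22090000)/(75911/4700) = 524913921/356781700 in ≈ 1.471 in

Q = 524913921/356781700 in ≈ 1.471 in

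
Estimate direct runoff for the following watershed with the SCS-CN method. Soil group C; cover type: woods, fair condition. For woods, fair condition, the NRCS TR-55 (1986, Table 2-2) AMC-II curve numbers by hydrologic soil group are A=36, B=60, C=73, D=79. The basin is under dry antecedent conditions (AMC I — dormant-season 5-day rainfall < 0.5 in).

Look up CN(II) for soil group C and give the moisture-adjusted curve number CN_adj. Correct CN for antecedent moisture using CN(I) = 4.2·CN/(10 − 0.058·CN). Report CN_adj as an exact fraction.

CN_adj = 51100/961 ≈ 53.174

NRCS table: woods, fair condition, soil group C → CN(II) = 73
Adjust CN=73 to AMC I: 4.2·73/(10 − 0.058·73) → (1533/5) ÷ (2883/500) = 51100/961 ≈ 53.174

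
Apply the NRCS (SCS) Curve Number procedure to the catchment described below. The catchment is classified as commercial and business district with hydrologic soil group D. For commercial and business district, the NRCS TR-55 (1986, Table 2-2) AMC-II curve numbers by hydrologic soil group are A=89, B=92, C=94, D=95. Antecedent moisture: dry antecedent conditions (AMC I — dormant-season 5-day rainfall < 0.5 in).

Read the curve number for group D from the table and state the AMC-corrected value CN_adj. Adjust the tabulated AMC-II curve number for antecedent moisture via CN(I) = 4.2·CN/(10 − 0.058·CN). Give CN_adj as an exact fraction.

CN_adj = 39900/449 ≈ 88.864

NRCS table: commercial and business district, soil group D → CN(II) = 95
Adjust CN=95 to AMC I: 4.2·95/(10 − 0.058·95) → 399 ÷ (449/100) = 39900/449 ≈ 88.864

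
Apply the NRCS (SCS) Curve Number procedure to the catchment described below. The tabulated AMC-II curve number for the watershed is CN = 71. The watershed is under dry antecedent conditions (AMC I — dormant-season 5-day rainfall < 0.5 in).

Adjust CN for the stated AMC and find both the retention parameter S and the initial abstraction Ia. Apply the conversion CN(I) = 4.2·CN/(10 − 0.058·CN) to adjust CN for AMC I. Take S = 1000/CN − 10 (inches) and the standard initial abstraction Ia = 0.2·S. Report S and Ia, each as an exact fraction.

CN(I) from CN(II)=71: (4.2·71)/(10 − 0.058·71) = 149100/2941 ≈ 50.697
Retention S: 1000/CN − 10 with CN=50.697 → S = 14500/1491 ≈ 9.725 in
Ia = 0.2·(14500/1491) = 2900/1491 in ≈ 1.945 in

S = 14500/1491 in ≈ 9.725 in; Ia = 2900/1491 in ≈ 1.945 in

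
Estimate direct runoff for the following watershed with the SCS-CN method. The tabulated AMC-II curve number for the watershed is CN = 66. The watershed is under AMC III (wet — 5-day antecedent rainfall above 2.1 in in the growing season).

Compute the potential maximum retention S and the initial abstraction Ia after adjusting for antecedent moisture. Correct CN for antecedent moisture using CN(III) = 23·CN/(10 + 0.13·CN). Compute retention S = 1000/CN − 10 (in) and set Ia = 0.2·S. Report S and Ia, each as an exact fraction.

Wet (AMC III): CN(III) = 23·66/(10 + 0.13·66) = 1518/(929/50) = 75900/929 ≈ 81.701
Max retention: S = 1000/(75900/929) − 10 = 1700/759 in (≈ 2.240 in)
Ia = 0.2·(1700/759) = 340/759 in ≈ 0.448 in

S = 1700/759 in ≈ 2.240 in; Ia = 340/759 in ≈ 0.448 in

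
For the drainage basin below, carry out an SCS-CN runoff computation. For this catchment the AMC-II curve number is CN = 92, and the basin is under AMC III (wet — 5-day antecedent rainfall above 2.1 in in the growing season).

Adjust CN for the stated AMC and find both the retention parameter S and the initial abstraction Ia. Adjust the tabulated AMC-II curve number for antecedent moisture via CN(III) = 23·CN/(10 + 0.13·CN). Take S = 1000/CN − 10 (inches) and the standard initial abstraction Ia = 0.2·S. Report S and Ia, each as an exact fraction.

Wet (AMC III): CN(III) = 23·92/(10 + 0.13·92) = 2116/(549/25) = 52900/549 ≈ 96.357
Max retention: S = 1000/(52900/549) − 10 = 200/529 in (≈ 0.378 in)
Ia = 0.2·(200/529) = 40/529 in ≈ 0.076 in

S = 200/529 in ≈ 0.378 in; Ia = 40/529 in ≈ 0.076 in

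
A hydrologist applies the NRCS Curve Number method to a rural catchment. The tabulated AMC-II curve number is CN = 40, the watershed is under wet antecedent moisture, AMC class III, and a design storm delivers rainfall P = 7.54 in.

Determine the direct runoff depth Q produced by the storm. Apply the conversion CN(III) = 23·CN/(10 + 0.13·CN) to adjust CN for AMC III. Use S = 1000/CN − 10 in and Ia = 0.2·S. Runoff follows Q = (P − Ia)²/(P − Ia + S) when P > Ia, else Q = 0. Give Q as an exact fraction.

Q = 51423241/16871650 in ≈ 3.048 in

Wet (AMC III): CN(III) = 23·40/(10 + 0.13·40) = 920/(76/5) = 1150/19 ≈ 60.526
Max retention: S = 1000/(1150/19) − 10 = 150/23 in (≈ 6.522 in)
Ia = 0.2·(150/23) = 30/23 in ≈ 1.304 in
Since P=7.540 > Ia=1.304: effective rainfall P−Ia = 7171/1150 in
Q: (7171/1150)² ÷ (14671/1150) = 51423241/16871650 in (≈ 3.048 in)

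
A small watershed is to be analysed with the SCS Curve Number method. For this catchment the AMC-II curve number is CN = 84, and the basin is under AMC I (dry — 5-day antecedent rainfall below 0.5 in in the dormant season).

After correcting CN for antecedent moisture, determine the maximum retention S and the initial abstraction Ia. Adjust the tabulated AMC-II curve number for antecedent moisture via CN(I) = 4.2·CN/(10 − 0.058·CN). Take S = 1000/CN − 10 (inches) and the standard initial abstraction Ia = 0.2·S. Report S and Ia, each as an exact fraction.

S = 2000/441 in ≈ 4.535 in; Ia = 400/441 in ≈ 0.907 in

Adjust CN=84 to AMC I: 4.2·84/(10 − 0.058·84) → (1764/5) ÷ (641/125) = 44100/641 ≈ 68.799
Max retention: S = 1000/(44100/641) − 10 = 2000/441 in (≈ 4.535 in)
Ia = 0.2·(2000/441) = 400/441 in ≈ 0.907 in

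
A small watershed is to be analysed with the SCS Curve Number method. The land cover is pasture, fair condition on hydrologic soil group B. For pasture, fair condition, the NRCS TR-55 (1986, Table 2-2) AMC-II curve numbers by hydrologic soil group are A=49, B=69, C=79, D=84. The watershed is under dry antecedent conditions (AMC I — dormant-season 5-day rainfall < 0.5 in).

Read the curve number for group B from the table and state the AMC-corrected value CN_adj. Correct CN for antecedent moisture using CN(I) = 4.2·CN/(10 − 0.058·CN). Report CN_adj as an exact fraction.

NRCS table: pasture, fair condition, soil group B → CN(II) = 69
Dry (AMC I): CN(I) = 4.2·69/(10 − 0.058·69) = (1449/5)/(2999/500) = 144900/2999 ≈ 48.316

CN_adj = 144900/2999 ≈ 48.316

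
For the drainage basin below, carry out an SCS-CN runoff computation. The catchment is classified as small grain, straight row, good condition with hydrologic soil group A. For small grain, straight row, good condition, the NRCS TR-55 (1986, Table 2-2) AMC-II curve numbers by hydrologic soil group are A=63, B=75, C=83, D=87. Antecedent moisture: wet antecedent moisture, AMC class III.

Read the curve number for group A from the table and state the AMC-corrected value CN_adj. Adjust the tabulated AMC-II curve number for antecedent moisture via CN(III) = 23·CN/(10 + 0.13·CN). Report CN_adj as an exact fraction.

CN_adj = 144900/1819 ≈ 79.659

NRCS table: small grain, straight row, good condition, soil group A → CN(II) = 63
Wet (AMC III): CN(III) = 23·63/(10 + 0.13·63) = 1449/(1819/100) = 144900/1819 ≈ 79.659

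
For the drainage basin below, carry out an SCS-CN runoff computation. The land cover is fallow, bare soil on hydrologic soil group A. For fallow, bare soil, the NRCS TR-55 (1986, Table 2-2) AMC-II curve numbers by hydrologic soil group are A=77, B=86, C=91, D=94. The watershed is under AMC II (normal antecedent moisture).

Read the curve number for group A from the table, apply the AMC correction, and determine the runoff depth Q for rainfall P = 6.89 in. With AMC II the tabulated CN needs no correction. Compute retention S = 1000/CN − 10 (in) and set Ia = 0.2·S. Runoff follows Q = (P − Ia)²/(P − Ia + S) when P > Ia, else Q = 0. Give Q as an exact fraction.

NRCS table: fallow, bare soil, soil group A → CN(II) = 77
CN(II) = 77; AMC II needs no correction.
Retention S: 1000/CN − 10 with CN=77.000 → S = 230/77 ≈ 2.987 in
Ia = 0.2·(230/77) = 46/77 in ≈ 0.597 in
P − Ia = 6.890 − 0.597 = 48453/7700 ≈ 6.293 in (> 0, runoff occurs)
Q: (48453/7700)² ÷ (71453/7700) = 2347693209/550188100 in (≈ 4.267 in)

Q = 2347693209/550188100 in ≈ 4.267 in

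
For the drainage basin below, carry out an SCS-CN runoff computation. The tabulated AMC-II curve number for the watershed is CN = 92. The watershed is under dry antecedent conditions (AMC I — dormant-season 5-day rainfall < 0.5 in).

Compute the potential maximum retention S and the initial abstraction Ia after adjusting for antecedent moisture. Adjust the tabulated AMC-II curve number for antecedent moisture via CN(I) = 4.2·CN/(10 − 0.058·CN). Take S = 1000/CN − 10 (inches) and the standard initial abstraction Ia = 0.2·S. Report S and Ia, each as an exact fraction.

Adjust CN=92 to AMC I: 4.2·92/(10 − 0.058·92) → (1932/5) ÷ (583/125) = 48300/583 ≈ 82.847
Max retention: S = 1000/(48300/583) − 10 = 1000/483 in (≈ 2.070 in)
Ia = 0.2S: 0.2·2.070 = 0.414 in (exactly 200/483)

S = 1000/483 in ≈ 2.070 in; Ia = 200/483 in ≈ 0.414 in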